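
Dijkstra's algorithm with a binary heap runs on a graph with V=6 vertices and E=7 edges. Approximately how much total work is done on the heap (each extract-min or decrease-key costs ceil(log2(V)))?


Dijkstra with a binary heap: each vertex is extracted once, each edge may relax once.
Each heap operation costs O(log V).
V + E = 6 + 7 = 13
ceil(log2(6)) = 3 (since 2^2 = 4 < 6 <= 8 = 2^3)
Total heap work = (V+E) * ceil(log2(V)) = 13 * 3 = 39


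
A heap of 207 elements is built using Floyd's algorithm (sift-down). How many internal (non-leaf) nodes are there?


Leaf nodes occupy roughly half the array.
Sift-down is called for each internal node, starting from the last one.
Internal nodes = floor(n/2) = floor(207/2) = 103


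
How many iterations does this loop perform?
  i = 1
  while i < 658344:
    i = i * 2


The loop variable doubles each iteration:
i = 1 -> 2 -> 4 -> 8 -> 16 -> 32 -> 64 -> 128 -> 256 -> 512 -> 1024 -> 2048 -> 4096 -> 8192 -> 16384 -> 32768 -> 65536 -> 131072 -> 262144 -> 524288 -> 1048576 (stop, 1048576 >= 658344)
Number of doublings = ceil(log2(658344)) = 20


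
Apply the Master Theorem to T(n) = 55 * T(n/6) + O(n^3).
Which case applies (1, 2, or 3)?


The Master Theorem: T(n) = a*T(n/b) + O(n^c)
  a = 55, b = 6, c = 3
log_b(a) = log_6(55) ~ 2.237
Compare b^c with a: 6^3 = 216 > 55, so c > log_b(a).
Since c > log_b(a), Case 3 applies.
T(n) = O(n^3)
Master Theorem case = 3


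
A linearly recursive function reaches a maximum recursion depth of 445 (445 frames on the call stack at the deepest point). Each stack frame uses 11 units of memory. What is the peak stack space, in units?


Maximum recursion depth = 445 frames
Memory per frame = 11 units
Total stack space = depth * frame_size
= 445 * 11 = 4895


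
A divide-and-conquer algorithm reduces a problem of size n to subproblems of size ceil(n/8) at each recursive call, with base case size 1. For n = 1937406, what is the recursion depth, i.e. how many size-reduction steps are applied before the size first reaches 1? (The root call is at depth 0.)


Each step divides the size by 8 (rounding up); after k steps the size is ceil(n/8^k), which equals 1 exactly when 8^k >= n.
So the depth is the smallest k with 8^k >= 1937406, i.e. ceil(log_8(1937406)).
8^6 = 262144 < 1937406 <= 2097152 = 8^7
Recursion depth = 7


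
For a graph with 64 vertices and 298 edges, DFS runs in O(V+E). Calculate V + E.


A full DFS traversal visits each vertex once and examines each edge once.
V = 64
E = 298
Sum = 64 + 298 = 362


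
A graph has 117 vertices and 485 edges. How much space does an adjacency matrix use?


Adjacency matrix: V x V grid of entries
Space = V^2 = 117^2 = 117 * 117 = 13689


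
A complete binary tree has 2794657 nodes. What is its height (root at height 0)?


In a complete binary tree, level k holds nodes 2^k .. 2^(k+1)-1 (1-indexed).
Height = floor(log2(n)) = floor(log2(2794657)) = 21
Check: 2^21 = 2097152 <= 2794657 < 4194304 = 2^22


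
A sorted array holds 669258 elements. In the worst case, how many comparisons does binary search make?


Halving sequence: 669258 -> 334629 -> 167314 -> 83657 -> 41828 -> 20914 -> 10457 -> 5228 -> 2614 -> 1307 -> 653 -> 326 -> 163 -> 81 -> 40 -> 20 -> 10 -> 5 -> 2 -> 1
Number of halvings = 19
Max comparisons = 19 + 1 = 20


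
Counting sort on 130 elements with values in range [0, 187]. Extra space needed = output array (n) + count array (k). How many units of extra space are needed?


Output array size: 130 (to store sorted result)
Count array size: 188 (one slot per possible value, range 0 to 187)
Total extra space = 130 + 188 = 318


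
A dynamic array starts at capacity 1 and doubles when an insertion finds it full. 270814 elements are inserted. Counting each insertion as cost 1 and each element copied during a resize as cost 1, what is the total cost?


n = 270814
Insertion costs: 270814
Resizes copy 1, 2, 4, ... up to the largest power of 2 that is <= n-1 = 270813, i.e. 262144.
Copy costs = 1 + 2 + 4 + 8 + 16 + 32 + 64 + 128 + 256 + 512 + 1024 + 2048 + 4096 + 8192 + 16384 + 32768 + 65536 + 131072 + 262144 = 524287
Total = 270814 + 524287 = 795101


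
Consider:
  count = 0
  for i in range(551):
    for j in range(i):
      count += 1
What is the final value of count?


For each i, the inner loop runs i times:
  i=0: inner runs 0 times
  i=1: inner runs 1 time
  i=2: inner runs 2 times
  i=3: inner runs 3 times
  i=4: inner runs 4 times
  i=5: inner runs 5 times
  i=6: inner runs 6 times
  i=7: inner runs 7 times
  ...
Total = 0 + 1 + 2 + ... + 550 = 551*(551-1)/2 = 151525


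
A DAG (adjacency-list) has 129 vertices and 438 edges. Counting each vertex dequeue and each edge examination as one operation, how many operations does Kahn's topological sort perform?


V = 129 (vertex processing)
E = 438 (edge processing)
V + E = 129 + 438 = 567


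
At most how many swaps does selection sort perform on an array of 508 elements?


Each of the 507 passes places one element in its final position.
Pass 1: swap minimum into position 0
Pass 2: swap minimum of remaining into position 1
...
Pass 507: last two elements, one swap
Maximum swaps = 508 - 1 = 507


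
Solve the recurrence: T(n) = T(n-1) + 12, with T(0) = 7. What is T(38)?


Unrolling the recurrence:
T(38) = T(37) + 12
       = T(36) + 12 + 12
       = T(35) + 12*3
       ...
       = T(0) + 12*38
       = 7 + 456 = 463


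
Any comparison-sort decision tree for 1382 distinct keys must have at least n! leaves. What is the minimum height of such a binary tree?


A binary decision tree of height h has at most 2^h leaves and needs at least n! of them, so h >= ceil(log2(n!)).
1382! is far too large to multiply out, so use Stirling's series:
  ln(n!) ~ n ln n - n + (1/2) ln(2 pi n) + 1/(12n)  (error below 1/(360 n^3), negligible here)
  ln(1382) = 7.2312870
  n ln n = 1382 * 7.2312870 = 9993.6386
  (1/2) ln(2 pi * 1382) = (1/2) ln(8683.3621) = 4.5346
  1/(12*1382) = 0.0001
  ln(1382!) ~ 9993.6386 - 1382 + 4.5346 + 0.0001 = 8616.1733
Convert to base 2: log2(1382!) = 8616.1733 / ln 2 = 8616.1733 / 0.69314718 = 12430.5105
ceil(12430.5105) = 12431


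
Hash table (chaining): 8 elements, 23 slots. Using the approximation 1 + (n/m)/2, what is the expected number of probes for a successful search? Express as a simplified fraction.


Computing expected probes:
alpha = 8/23
= 1 + alpha/2
= 1 + 8/(2*23)
= (2*23 + 8) / (2*23)
= 54/46 = 27/23


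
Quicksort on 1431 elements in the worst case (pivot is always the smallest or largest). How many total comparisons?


In the worst case, each partition step picks the worst pivot:
  Partition 1: 1430 comparisons (n-1 elements to compare)
  Partition 2: 1429 comparisons
  Partition 3: 1428 comparisons
  Partition 4: 1427 comparisons
  Partition 5: 1426 comparisons
  ...
  Last partition: 0 comparisons
Total = (n-1) + (n-2) + ... + 1 + 0 = n*(n-1)/2
= 1431*1430/2 = 1023165


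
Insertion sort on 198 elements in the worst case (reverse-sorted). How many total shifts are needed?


In the worst case (reverse-sorted), each element shifts past all previous:
  Element 1: 1 shifts
  Element 2: 2 shifts
  Element 3: 3 shifts
  Element 4: 4 shifts
  Element 5: 5 shifts
  ...
  Element 197: 197 shifts
Total = 1 + 2 + ... + 197
= 198*(198-1)/2 = 19503


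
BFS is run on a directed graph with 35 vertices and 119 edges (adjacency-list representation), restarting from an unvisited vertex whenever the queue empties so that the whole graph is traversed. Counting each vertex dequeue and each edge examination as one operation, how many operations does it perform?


A full BFS traversal dequeues each vertex exactly once and examines each directed edge exactly once.
V = 35 (vertex processing cost)
E = 119 (edge examination cost)
Total operations proportional to V + E = 35 + 119 = 154


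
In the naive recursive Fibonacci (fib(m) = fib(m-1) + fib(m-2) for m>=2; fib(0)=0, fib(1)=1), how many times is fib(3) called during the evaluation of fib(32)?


Let N(m) = number of times fib(m) is called while evaluating fib(32).
N(32) = 1 (the initial call).
N(31) = 1 (only fib(32) calls it).
For 1 <= m <= 30: fib(m) is called by fib(m+1) and fib(m+2), so
  N(m) = N(m+1) + N(m+2).
fib(0) is called only by fib(2), so N(0) = N(2).
Walk down from m=32:
  N(32)=1, N(31)=1, N(30)=2, N(29)=3, N(28)=5, N(27)=8, N(26)=13, N(25)=21, N(24)=34, N(23)=55, N(22)=89, N(21)=144, N(20)=233, N(19)=377, N(18)=610, N(17)=987, N(16)=1597, N(15)=2584, N(14)=4181, N(13)=6765, N(12)=10946, N(11)=17711, N(10)=28657, N(9)=46368, N(8)=75025, N(7)=121393, N(6)=196418, N(5)=317811, N(4)=514229, N(3)=832040
N(3) = 832040


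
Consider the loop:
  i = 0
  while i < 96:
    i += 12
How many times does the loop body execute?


Starting at i = 0, each iteration adds 12.
Iterations until i >= 96:
  Iteration 1: i = 0 -> i = 12
  Iteration 2: i = 12 -> i = 24
  Iteration 3: i = 24 -> i = 36
  Iteration 4: i = 36 -> i = 48
  Iteration 5: i = 48 -> i = 60
  Iteration 6: i = 60 -> i = 72
  Iteration 7: i = 72 -> i = 84
  Iteration 8: i = 84 -> i = 96
Total iterations = ceil(96/12) = 8


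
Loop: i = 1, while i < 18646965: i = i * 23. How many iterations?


i multiplies by 23 each step:
i = 1 -> 23 -> 529 -> 12167 -> 279841 -> 6436343 -> 148035889 (stop)
Iterations = ceil(log_23(18646965)) = 6


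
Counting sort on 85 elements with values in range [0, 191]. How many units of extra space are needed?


Output array size: 85 (to store sorted result)
Count array size: 192 (one slot per possible value, range 0 to 191)
Total extra space = 85 + 192 = 277


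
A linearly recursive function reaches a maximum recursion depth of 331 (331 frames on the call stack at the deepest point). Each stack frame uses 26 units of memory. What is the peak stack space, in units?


Maximum recursion depth = 331 frames
Memory per frame = 26 units
Total stack space = depth * frame_size
= 331 * 26 = 8606


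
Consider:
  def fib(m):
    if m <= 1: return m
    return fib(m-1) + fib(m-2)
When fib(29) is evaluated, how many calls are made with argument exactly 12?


Let N(m) = number of times fib(m) is called while evaluating fib(29).
N(29) = 1 (the initial call).
N(28) = 1 (only fib(29) calls it).
For 1 <= m <= 27: fib(m) is called by fib(m+1) and fib(m+2), so
  N(m) = N(m+1) + N(m+2).
fib(0) is called only by fib(2), so N(0) = N(2).
Walk down from m=29:
  N(29)=1, N(28)=1, N(27)=2, N(26)=3, N(25)=5, N(24)=8, N(23)=13, N(22)=21, N(21)=34, N(20)=55, N(19)=89, N(18)=144, N(17)=233, N(16)=377, N(15)=610, N(14)=987, N(13)=1597, N(12)=2584
N(12) = 2584


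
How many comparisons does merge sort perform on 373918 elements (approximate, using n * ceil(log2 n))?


Recursion depth: ceil(log2(373918)) = 19
Each recursion level merges n = 373918 elements
Total = 373918 * 19 = 7104442


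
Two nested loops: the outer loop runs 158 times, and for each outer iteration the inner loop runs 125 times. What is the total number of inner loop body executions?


Outer loop: 158 iterations
Inner loop: 125 iterations per outer iteration
Total = 158 * 125 = 19750


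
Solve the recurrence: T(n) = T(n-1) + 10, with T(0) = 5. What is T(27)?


Unrolling the recurrence:
T(27) = T(26) + 10
       = T(25) + 10 + 10
       = T(24) + 10*3
       ...
       = T(0) + 10*27
       = 5 + 270 = 275


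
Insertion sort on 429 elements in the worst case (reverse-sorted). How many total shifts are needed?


In the worst case (reverse-sorted), each element shifts past all previous:
  Element 1: 1 shifts
  Element 2: 2 shifts
  Element 3: 3 shifts
  Element 4: 4 shifts
  Element 5: 5 shifts
  ...
  Element 428: 428 shifts
Total = 1 + 2 + ... + 428
= 429*(429-1)/2 = 91806


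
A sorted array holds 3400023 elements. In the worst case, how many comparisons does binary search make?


Halving sequence: 3400023 -> 1700011 -> 850005 -> 425002 -> 212501 -> 106250 -> 53125 -> 26562 -> 13281 -> 6640 -> 3320 -> 1660 -> 830 -> 415 -> 207 -> 103 -> 51 -> 25 -> 12 -> 6 -> 3 -> 1
Number of halvings = 21
Max comparisons = 21 + 1 = 22


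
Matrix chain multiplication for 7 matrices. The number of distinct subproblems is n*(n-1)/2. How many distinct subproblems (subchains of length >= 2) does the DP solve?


Subproblems are indexed by (i, j) where i < j.
Number of such pairs = n*(n-1)/2
= 7 * 6 / 2
= 21


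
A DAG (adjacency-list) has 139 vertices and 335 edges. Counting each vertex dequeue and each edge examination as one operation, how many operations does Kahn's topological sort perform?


V = 139 (vertex processing)
E = 335 (edge processing)
V + E = 139 + 335 = 474


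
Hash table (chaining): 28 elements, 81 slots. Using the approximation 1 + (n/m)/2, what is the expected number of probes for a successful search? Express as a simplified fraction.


Computing expected probes:
alpha = 28/81
= 1 + alpha/2
= 1 + 28/(2*81)
= (2*81 + 28) / (2*81)
= 190/162 = 95/81


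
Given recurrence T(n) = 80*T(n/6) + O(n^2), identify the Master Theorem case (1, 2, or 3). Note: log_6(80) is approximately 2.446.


Master Theorem parameters: a=80, b=6, c=2
log_b(a) = 2.446
Compare b^c with a: 6^2 = 36 < 80, so c < log_b(a).
Comparing c=2 vs log_b(a)=2.446:
2 < 2.446 => Case 1
Result: T(n) = O(n^(log_6 80)) ~ O(n^2.446)
Master Theorem case = 1


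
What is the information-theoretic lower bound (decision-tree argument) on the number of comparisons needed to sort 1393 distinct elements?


A binary decision tree of height h has at most 2^h leaves and needs at least n! of them, so h >= ceil(log2(n!)).
1393! is far too large to multiply out, so use Stirling's series:
  ln(n!) ~ n ln n - n + (1/2) ln(2 pi n) + 1/(12n)  (error below 1/(360 n^3), negligible here)
  ln(1393) = 7.2392150
  n ln n = 1393 * 7.2392150 = 10084.2265
  (1/2) ln(2 pi * 1393) = (1/2) ln(8752.4771) = 4.5385
  1/(12*1393) = 0.0001
  ln(1393!) ~ 10084.2265 - 1393 + 4.5385 + 0.0001 = 8695.7651
Convert to base 2: log2(1393!) = 8695.7651 / ln 2 = 8695.7651 / 0.69314718 = 12545.3372
ceil(12545.3372) = 12546


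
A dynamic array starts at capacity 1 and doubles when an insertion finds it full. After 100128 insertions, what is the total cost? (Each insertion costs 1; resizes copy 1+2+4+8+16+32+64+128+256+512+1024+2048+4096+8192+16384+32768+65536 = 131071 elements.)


Insertion cost: 100128 (one per element)
Resizes occur just before inserting elements 2, 3, 5, 9, ...
Elements copied at each resize: 1 + 2 + 4 + 8 + 16 + 32 + 64 + 128 + 256 + 512 + 1024 + 2048 + 4096 + 8192 + 16384 + 32768 + 65536
Sum of copies = 131071 (geometric series: 2^k - 1)
Total = 100128 + 131071 = 231199


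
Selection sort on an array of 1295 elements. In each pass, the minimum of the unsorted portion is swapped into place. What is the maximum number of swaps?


Selection sort performs one swap per pass:
  Pass 1: find min in positions 0 to 1294, swap with position 0
  Pass 2: find min in positions 1 to 1294, swap with position 1
  Pass 3: find min in positions 2 to 1294, swap with position 2
  Pass 4: find min in positions 3 to 1294, swap with position 3
  Pass 5: find min in positions 4 to 1294, swap with position 4
  ... (1289 more passes)
Total passes (and swaps) = n - 1 = 1295 - 1 = 1294


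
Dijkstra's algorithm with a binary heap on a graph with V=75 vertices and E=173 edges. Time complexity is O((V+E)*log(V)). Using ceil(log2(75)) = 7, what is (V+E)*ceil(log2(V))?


Dijkstra with a binary heap: each vertex is extracted once, each edge may relax once.
Each heap operation costs O(log V).
V + E = 75 + 173 = 248
ceil(log2(75)) = 7 (since 2^6 = 64 < 75 <= 128 = 2^7)
Total heap work = (V+E) * ceil(log2(V)) = 248 * 7 = 1736


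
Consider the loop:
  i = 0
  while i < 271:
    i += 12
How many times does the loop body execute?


Starting at i = 0, each iteration adds 12.
Iterations until i >= 271:
  Iteration 1: i = 0 -> i = 12
  Iteration 2: i = 12 -> i = 24
  Iteration 3: i = 24 -> i = 36
  Iteration 4: i = 36 -> i = 48
  Iteration 5: i = 48 -> i = 60
  Iteration 6: i = 60 -> i = 72
  Iteration 7: i = 72 -> i = 84
  Iteration 8: i = 84 -> i = 96
  ... continuing ...
Total iterations = ceil(271/12) = 23


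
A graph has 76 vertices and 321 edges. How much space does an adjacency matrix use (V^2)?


Adjacency matrix: V x V grid of entries
Space = V^2 = 76^2 = 76 * 76 = 5776


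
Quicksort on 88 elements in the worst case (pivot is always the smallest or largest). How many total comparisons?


In the worst case, each partition step picks the worst pivot:
  Partition 1: 87 comparisons (n-1 elements to compare)
  Partition 2: 86 comparisons
  Partition 3: 85 comparisons
  Partition 4: 84 comparisons
  Partition 5: 83 comparisons
  ...
  Last partition: 0 comparisons
Total = (n-1) + (n-2) + ... + 1 + 0 = n*(n-1)/2
= 88*87/2 = 3828


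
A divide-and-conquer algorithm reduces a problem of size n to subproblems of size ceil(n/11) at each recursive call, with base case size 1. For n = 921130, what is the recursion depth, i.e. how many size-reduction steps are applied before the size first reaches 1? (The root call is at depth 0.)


Each step divides the size by 11 (rounding up); after k steps the size is ceil(n/11^k), which equals 1 exactly when 11^k >= n.
So the depth is the smallest k with 11^k >= 921130, i.e. ceil(log_11(921130)).
11^5 = 161051 < 921130 <= 1771561 = 11^6
Recursion depth = 6


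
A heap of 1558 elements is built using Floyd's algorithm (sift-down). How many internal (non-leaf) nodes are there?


Leaf nodes occupy roughly half the array.
Sift-down is called for each internal node, starting from the last one.
Internal nodes = floor(n/2) = floor(1558/2) = 779


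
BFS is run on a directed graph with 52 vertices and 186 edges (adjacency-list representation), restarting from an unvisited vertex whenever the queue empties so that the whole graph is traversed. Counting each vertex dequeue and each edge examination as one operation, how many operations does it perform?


A full BFS traversal dequeues each vertex exactly once and examines each directed edge exactly once.
V = 52 (vertex processing cost)
E = 186 (edge examination cost)
Total operations proportional to V + E = 52 + 186 = 238


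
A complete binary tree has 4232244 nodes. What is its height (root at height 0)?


In a complete binary tree, level k holds nodes 2^k .. 2^(k+1)-1 (1-indexed).
Height = floor(log2(n)) = floor(log2(4232244)) = 22
Check: 2^22 = 4194304 <= 4232244 < 8388608 = 2^23


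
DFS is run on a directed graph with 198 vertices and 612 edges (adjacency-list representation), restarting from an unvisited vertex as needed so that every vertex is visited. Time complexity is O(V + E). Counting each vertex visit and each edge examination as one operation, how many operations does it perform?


A full DFS traversal processes each vertex exactly once (push/pop on stack).
Each directed edge is examined once.
V = 198, E = 612
V + E = 810


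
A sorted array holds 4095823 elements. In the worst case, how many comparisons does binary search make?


Halving sequence: 4095823 -> 2047911 -> 1023955 -> 511977 -> 255988 -> 127994 -> 63997 -> 31998 -> 15999 -> 7999 -> 3999 -> 1999 -> 999 -> 499 -> 249 -> 124 -> 62 -> 31 -> 15 -> 7 -> 3 -> 1
Number of halvings = 21
Max comparisons = 21 + 1 = 22


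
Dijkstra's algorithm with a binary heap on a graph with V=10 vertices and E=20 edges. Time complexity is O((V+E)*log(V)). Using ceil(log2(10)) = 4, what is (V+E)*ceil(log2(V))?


Dijkstra with a binary heap: each vertex is extracted once, each edge may relax once.
Each heap operation costs O(log V).
V + E = 10 + 20 = 30
ceil(log2(10)) = 4 (since 2^3 = 8 < 10 <= 16 = 2^4)
Total heap work = (V+E) * ceil(log2(V)) = 30 * 4 = 120


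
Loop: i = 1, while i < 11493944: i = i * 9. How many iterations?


i multiplies by 9 each step:
i = 1 -> 9 -> 81 -> 729 -> 6561 -> 59049 -> 531441 -> 4782969 -> 43046721 (stop)
Iterations = ceil(log_9(11493944)) = 8


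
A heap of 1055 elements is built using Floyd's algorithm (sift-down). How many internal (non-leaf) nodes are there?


Leaf nodes occupy roughly half the array.
Sift-down is called for each internal node, starting from the last one.
Internal nodes = floor(n/2) = floor(1055/2) = 527


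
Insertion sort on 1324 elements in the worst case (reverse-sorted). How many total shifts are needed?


In the worst case (reverse-sorted), each element shifts past all previous:
  Element 1: 1 shifts
  Element 2: 2 shifts
  Element 3: 3 shifts
  Element 4: 4 shifts
  Element 5: 5 shifts
  ...
  Element 1323: 1323 shifts
Total = 1 + 2 + ... + 1323
= 1324*(1324-1)/2 = 875826


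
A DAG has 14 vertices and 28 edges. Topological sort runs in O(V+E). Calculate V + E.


V = 14 (vertex processing)
E = 28 (edge processing)
V + E = 14 + 28 = 42


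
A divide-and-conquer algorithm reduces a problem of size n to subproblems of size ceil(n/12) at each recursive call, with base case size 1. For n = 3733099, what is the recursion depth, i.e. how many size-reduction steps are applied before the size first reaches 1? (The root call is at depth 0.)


Each step divides the size by 12 (rounding up); after k steps the size is ceil(n/12^k), which equals 1 exactly when 12^k >= n.
So the depth is the smallest k with 12^k >= 3733099, i.e. ceil(log_12(3733099)).
12^6 = 2985984 < 3733099 <= 35831808 = 12^7
Recursion depth = 7


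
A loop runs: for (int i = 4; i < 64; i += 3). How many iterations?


Loop starts at i = 4, increments by 3, stops when i >= 64.
Number of iterations = ceil((64 - 4) / 3)
= ceil(60 / 3)
= 20


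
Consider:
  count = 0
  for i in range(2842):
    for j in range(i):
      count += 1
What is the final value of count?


For each i, the inner loop runs i times:
  i=0: inner runs 0 times
  i=1: inner runs 1 time
  i=2: inner runs 2 times
  i=3: inner runs 3 times
  i=4: inner runs 4 times
  i=5: inner runs 5 times
  i=6: inner runs 6 times
  i=7: inner runs 7 times
  ...
Total = 0 + 1 + 2 + ... + 2841 = 2842*(2842-1)/2 = 4037061


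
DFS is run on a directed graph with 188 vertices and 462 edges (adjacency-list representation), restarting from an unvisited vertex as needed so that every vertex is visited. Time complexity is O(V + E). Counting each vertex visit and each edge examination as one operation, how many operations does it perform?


A full DFS traversal processes each vertex exactly once (push/pop on stack).
Each directed edge is examined once.
V = 188, E = 462
V + E = 650


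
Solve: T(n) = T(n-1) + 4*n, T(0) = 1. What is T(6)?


Expanding the recurrence:
T(6) = T(5) + 4*6
       = T(4) + 4*5 + 4*6
       ...
       = T(0) + 4*(1 + 2 + ... + 6)
       = 1 + 4 * 6*7/2
       = 1 + 4 * 21
       = 1 + 84 = 85


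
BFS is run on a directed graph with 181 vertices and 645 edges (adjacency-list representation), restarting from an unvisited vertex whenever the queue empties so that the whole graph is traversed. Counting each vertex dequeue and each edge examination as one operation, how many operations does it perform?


A full BFS traversal dequeues each vertex exactly once and examines each directed edge exactly once.
V = 181 (vertex processing cost)
E = 645 (edge examination cost)
Total operations proportional to V + E = 181 + 645 = 826


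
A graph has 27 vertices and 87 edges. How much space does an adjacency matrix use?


Adjacency matrix: V x V grid of entries
Space = V^2 = 27^2 = 27 * 27 = 729


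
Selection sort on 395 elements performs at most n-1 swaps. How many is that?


Each of the 394 passes places one element in its final position.
Pass 1: swap minimum into position 0
Pass 2: swap minimum of remaining into position 1
...
Pass 394: last two elements, one swap
Maximum swaps = 395 - 1 = 394


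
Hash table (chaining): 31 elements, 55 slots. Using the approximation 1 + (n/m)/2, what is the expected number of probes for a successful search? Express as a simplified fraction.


Computing expected probes:
alpha = 31/55
= 1 + alpha/2
= 1 + 31/(2*55)
= (2*55 + 31) / (2*55)
= 141/110


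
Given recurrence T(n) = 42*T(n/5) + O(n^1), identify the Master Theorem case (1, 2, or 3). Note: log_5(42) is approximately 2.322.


Master Theorem parameters: a=42, b=5, c=1
log_b(a) = 2.322
Compare b^c with a: 5^1 = 5 < 42, so c < log_b(a).
Comparing c=1 vs log_b(a)=2.322:
1 < 2.322 => Case 1
Result: T(n) = O(n^(log_5 42)) ~ O(n^2.322)
Master Theorem case = 1


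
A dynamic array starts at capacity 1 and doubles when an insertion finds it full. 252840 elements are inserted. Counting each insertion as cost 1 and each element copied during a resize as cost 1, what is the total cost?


n = 252840
Insertion costs: 252840
Resizes copy 1, 2, 4, ... up to the largest power of 2 that is <= n-1 = 252839, i.e. 131072.
Copy costs = 1 + 2 + 4 + 8 + 16 + 32 + 64 + 128 + 256 + 512 + 1024 + 2048 + 4096 + 8192 + 16384 + 32768 + 65536 + 131072 = 262143
Total = 252840 + 262143 = 514983


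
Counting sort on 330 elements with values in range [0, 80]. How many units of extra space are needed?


Output array size: 330 (to store sorted result)
Count array size: 81 (one slot per possible value, range 0 to 80)
Total extra space = 330 + 81 = 411


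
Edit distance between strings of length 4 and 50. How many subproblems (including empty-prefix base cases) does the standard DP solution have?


The table includes base cases (empty prefixes).
Rows: (m+1) = 5
Columns: (n+1) = 51
Total = 5 * 51 = 255


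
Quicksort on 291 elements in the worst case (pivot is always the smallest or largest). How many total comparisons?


In the worst case, each partition step picks the worst pivot:
  Partition 1: 290 comparisons (n-1 elements to compare)
  Partition 2: 289 comparisons
  Partition 3: 288 comparisons
  Partition 4: 287 comparisons
  Partition 5: 286 comparisons
  ...
  Last partition: 0 comparisons
Total = (n-1) + (n-2) + ... + 1 + 0 = n*(n-1)/2
= 291*290/2 = 42195


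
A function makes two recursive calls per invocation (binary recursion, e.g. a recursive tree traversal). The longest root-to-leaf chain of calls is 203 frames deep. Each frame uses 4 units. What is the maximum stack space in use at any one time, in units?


Binary recursion: the two calls run one after the other, so only one root-to-leaf chain of frames is on the stack at a time.
Maximum depth (longest chain) = 203 frames
Each frame = 4 units
Max stack space = 203 * 4 = 812


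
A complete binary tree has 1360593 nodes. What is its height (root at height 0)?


In a complete binary tree, level k holds nodes 2^k .. 2^(k+1)-1 (1-indexed).
Height = floor(log2(n)) = floor(log2(1360593)) = 20
Check: 2^20 = 1048576 <= 1360593 < 2097152 = 2^21


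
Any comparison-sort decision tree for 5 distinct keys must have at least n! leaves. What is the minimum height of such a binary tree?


A binary decision tree of height h has at most 2^h leaves and needs at least n! of them, so h >= ceil(log2(n!)).
Compute 5! as a running product:
  x2 = 2, x3 = 6, x4 = 24, x5 = 120
5! = 120
Bracket between powers of 2:
  2^6 = 64 < 120 <= 128 = 2^7
So ceil(log2(5!)) = 7


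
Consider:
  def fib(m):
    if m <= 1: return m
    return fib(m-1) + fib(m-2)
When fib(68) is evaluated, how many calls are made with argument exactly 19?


Let N(m) = number of times fib(m) is called while evaluating fib(68).
N(68) = 1 (the initial call).
N(67) = 1 (only fib(68) calls it).
For 1 <= m <= 66: fib(m) is called by fib(m+1) and fib(m+2), so
  N(m) = N(m+1) + N(m+2).
fib(0) is called only by fib(2), so N(0) = N(2).
Walk down from m=68:
  N(68)=1, N(67)=1, N(66)=2, N(65)=3, N(64)=5, N(63)=8, N(62)=13, N(61)=21, N(60)=34, N(59)=55, N(58)=89, N(57)=144, N(56)=233, N(55)=377, N(54)=610, N(53)=987, N(52)=1597, N(51)=2584, N(50)=4181, N(49)=6765, N(48)=10946, N(47)=17711, N(46)=28657, N(45)=46368, N(44)=75025, N(43)=121393, N(42)=196418, N(41)=317811, N(40)=514229, N(39)=832040, N(38)=1346269, N(37)=2178309, N(36)=3524578, N(35)=5702887, N(34)=9227465, N(33)=14930352, N(32)=24157817, N(31)=39088169, N(30)=63245986, N(29)=102334155, N(28)=165580141, N(27)=267914296, N(26)=433494437, N(25)=701408733, N(24)=1134903170, N(23)=1836311903, N(22)=2971215073, N(21)=4807526976, N(20)=7778742049, N(19)=12586269025
N(19) = 12586269025


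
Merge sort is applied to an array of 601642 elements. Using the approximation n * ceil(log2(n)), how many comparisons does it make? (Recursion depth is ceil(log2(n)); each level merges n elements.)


Merge sort divides the array into halves recursively.
Number of levels = ceil(log2(601642)) = 20
At each level, approximately n = 601642 comparisons are needed for merging.
Total comparisons ~ n * ceil(log2(n)) = 601642 * 20 = 12032840


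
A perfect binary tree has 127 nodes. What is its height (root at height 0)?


For a perfect binary tree of height h: n = 2^(h+1) - 1, so h = log2(n+1) - 1.
  n + 1 = 128 = 2^7
  log2(128) = 7
  height = 7 - 1 = 6


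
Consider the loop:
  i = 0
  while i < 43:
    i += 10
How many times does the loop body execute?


Starting at i = 0, each iteration adds 10.
Iterations until i >= 43:
  Iteration 1: i = 0 -> i = 10
  Iteration 2: i = 10 -> i = 20
  Iteration 3: i = 20 -> i = 30
  Iteration 4: i = 30 -> i = 40
  Iteration 5: i = 40 -> i = 50
Total iterations = ceil(43/10) = 5


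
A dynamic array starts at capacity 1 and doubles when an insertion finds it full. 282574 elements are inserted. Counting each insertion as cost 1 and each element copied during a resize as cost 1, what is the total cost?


n = 282574
Insertion costs: 282574
Resizes copy 1, 2, 4, ... up to the largest power of 2 that is <= n-1 = 282573, i.e. 262144.
Copy costs = 1 + 2 + 4 + 8 + 16 + 32 + 64 + 128 + 256 + 512 + 1024 + 2048 + 4096 + 8192 + 16384 + 32768 + 65536 + 131072 + 262144 = 524287
Total = 282574 + 524287 = 806861


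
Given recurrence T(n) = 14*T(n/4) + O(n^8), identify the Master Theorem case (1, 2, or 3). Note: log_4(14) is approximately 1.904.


Master Theorem parameters: a=14, b=4, c=8
log_b(a) = 1.904
Compare b^c with a: 4^8 = 65536 > 14, so c > log_b(a).
Comparing c=8 vs log_b(a)=1.904:
8 > 1.904 => Case 3
Result: T(n) = O(n^8)
Master Theorem case = 3


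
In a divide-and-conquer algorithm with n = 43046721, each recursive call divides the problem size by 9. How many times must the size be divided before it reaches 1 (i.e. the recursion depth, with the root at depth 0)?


Number of divisions = log_9(43046721)
Sizes: 43046721 -> 4782969 -> 531441 -> 59049 -> 6561 -> 729 -> 81 -> 9 -> 1 (8 divisions)
Recursion depth = 8


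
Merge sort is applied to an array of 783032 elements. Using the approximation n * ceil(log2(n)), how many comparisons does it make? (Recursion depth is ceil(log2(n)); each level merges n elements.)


Merge sort divides the array into halves recursively.
Number of levels = ceil(log2(783032)) = 20
At each level, approximately n = 783032 comparisons are needed for merging.
Total comparisons ~ n * ceil(log2(n)) = 783032 * 20 = 15660640


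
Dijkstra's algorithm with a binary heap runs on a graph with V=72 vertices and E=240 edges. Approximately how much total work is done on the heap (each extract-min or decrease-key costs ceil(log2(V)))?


Dijkstra with a binary heap: each vertex is extracted once, each edge may relax once.
Each heap operation costs O(log V).
V + E = 72 + 240 = 312
ceil(log2(72)) = 7 (since 2^6 = 64 < 72 <= 128 = 2^7)
Total heap work = (V+E) * ceil(log2(V)) = 312 * 7 = 2184


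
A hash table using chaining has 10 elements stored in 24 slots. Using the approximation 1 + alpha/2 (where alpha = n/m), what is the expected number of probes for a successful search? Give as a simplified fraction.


Load factor alpha = n/m = 10/24
Expected probes = 1 + alpha/2 = 1 + 10/(2*24)
= 1 + 10/48
= 48/48 + 10/48
= 58/48
Simplify: 29/24


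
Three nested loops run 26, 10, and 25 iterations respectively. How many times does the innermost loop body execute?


Loop 1 (outermost): 26 iterations
Loop 2 (middle): 10 iterations per outer
Loop 3 (innermost): 25 iterations per middle
Total = 26 * 10 * 25 = 6500


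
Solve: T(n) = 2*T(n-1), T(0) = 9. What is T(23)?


Unrolling:
T(23) = 2*T(22) = 2^2*T(21) = ... = 2^23*T(0)
= 2^23 * 9
= 8388608 * 9 = 75497472


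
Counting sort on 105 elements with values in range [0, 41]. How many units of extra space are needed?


Output array size: 105 (to store sorted result)
Count array size: 42 (one slot per possible value, range 0 to 41)
Total extra space = 105 + 42 = 147


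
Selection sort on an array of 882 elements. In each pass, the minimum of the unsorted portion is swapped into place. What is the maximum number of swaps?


Selection sort performs one swap per pass:
  Pass 1: find min in positions 0 to 881, swap with position 0
  Pass 2: find min in positions 1 to 881, swap with position 1
  Pass 3: find min in positions 2 to 881, swap with position 2
  Pass 4: find min in positions 3 to 881, swap with position 3
  Pass 5: find min in positions 4 to 881, swap with position 4
  ... (876 more passes)
Total passes (and swaps) = n - 1 = 882 - 1 = 881


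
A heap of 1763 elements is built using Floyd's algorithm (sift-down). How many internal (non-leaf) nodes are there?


Leaf nodes occupy roughly half the array.
Sift-down is called for each internal node, starting from the last one.
Internal nodes = floor(n/2) = floor(1763/2) = 881


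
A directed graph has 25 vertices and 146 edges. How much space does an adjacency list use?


Adjacency list: one list head per vertex + one entry per edge
Vertex heads: 25
Edge entries: 146
Total = 25 + 146 = 171


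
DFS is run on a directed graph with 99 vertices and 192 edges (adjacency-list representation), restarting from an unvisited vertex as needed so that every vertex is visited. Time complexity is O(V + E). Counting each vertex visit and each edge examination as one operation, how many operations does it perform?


A full DFS traversal processes each vertex exactly once (push/pop on stack).
Each directed edge is examined once.
V = 99, E = 192
V + E = 291


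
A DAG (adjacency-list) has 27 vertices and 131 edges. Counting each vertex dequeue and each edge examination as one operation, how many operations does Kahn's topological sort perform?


V = 27 (vertex processing)
E = 131 (edge processing)
V + E = 27 + 131 = 158


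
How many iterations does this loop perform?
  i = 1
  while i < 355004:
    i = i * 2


The loop variable doubles each iteration:
i = 1 -> 2 -> 4 -> 8 -> 16 -> 32 -> 64 -> 128 -> 256 -> 512 -> 1024 -> 2048 -> 4096 -> 8192 -> 16384 -> 32768 -> 65536 -> 131072 -> 262144 -> 524288 (stop, 524288 >= 355004)
Number of doublings = ceil(log2(355004)) = 19


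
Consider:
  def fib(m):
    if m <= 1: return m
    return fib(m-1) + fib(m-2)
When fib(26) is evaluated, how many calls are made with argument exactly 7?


Let N(m) = number of times fib(m) is called while evaluating fib(26).
N(26) = 1 (the initial call).
N(25) = 1 (only fib(26) calls it).
For 1 <= m <= 24: fib(m) is called by fib(m+1) and fib(m+2), so
  N(m) = N(m+1) + N(m+2).
fib(0) is called only by fib(2), so N(0) = N(2).
Walk down from m=26:
  N(26)=1, N(25)=1, N(24)=2, N(23)=3, N(22)=5, N(21)=8, N(20)=13, N(19)=21, N(18)=34, N(17)=55, N(16)=89, N(15)=144, N(14)=233, N(13)=377, N(12)=610, N(11)=987, N(10)=1597, N(9)=2584, N(8)=4181, N(7)=6765
N(7) = 6765


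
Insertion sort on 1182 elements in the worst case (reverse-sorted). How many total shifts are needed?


In the worst case (reverse-sorted), each element shifts past all previous:
  Element 1: 1 shifts
  Element 2: 2 shifts
  Element 3: 3 shifts
  Element 4: 4 shifts
  Element 5: 5 shifts
  ...
  Element 1181: 1181 shifts
Total = 1 + 2 + ... + 1181
= 1182*(1182-1)/2 = 697971


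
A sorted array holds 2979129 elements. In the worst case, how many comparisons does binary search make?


Halving sequence: 2979129 -> 1489564 -> 744782 -> 372391 -> 186195 -> 93097 -> 46548 -> 23274 -> 11637 -> 5818 -> 2909 -> 1454 -> 727 -> 363 -> 181 -> 90 -> 45 -> 22 -> 11 -> 5 -> 2 -> 1
Number of halvings = 21
Max comparisons = 21 + 1 = 22


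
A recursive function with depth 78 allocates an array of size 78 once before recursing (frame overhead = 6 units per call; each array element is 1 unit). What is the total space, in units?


Array allocation: 78 units (allocated once)
Stack frames: 78 deep * 6 per frame = 468 units
Total = 78 + 468 = 546


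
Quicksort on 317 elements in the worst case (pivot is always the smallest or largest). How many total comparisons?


In the worst case, each partition step picks the worst pivot:
  Partition 1: 316 comparisons (n-1 elements to compare)
  Partition 2: 315 comparisons
  Partition 3: 314 comparisons
  Partition 4: 313 comparisons
  Partition 5: 312 comparisons
  ...
  Last partition: 0 comparisons
Total = (n-1) + (n-2) + ... + 1 + 0 = n*(n-1)/2
= 317*316/2 = 50086


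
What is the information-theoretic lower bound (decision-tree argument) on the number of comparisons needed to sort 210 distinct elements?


A binary decision tree of height h has at most 2^h leaves and needs at least n! of them, so h >= ceil(log2(n!)).
210! is far too large to multiply out, so use Stirling's series:
  ln(n!) ~ n ln n - n + (1/2) ln(2 pi n) + 1/(12n)  (error below 1/(360 n^3), negligible here)
  ln(210) = 5.3471075
  n ln n = 210 * 5.3471075 = 1122.8926
  (1/2) ln(2 pi * 210) = (1/2) ln(1319.4689) = 3.5925
  1/(12*210) = 0.0004
  ln(210!) ~ 1122.8926 - 210 + 3.5925 + 0.0004 = 916.4855
Convert to base 2: log2(210!) = 916.4855 / ln 2 = 916.4855 / 0.69314718 = 1322.2091
ceil(1322.2091) = 1323


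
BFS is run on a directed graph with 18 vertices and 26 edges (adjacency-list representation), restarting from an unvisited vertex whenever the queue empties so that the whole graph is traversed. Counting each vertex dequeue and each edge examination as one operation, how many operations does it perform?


A full BFS traversal dequeues each vertex exactly once and examines each directed edge exactly once.
V = 18 (vertex processing cost)
E = 26 (edge examination cost)
Total operations proportional to V + E = 18 + 26 = 44


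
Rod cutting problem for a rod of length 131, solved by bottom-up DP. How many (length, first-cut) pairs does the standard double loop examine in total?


For each subproblem length i = 1..131, the inner loop considers i possible first cuts.
Total = 1 + 2 + ... + 131
= 131*(131+1)/2
= 131*132/2 = 8646


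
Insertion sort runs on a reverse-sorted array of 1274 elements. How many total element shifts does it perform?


Sum of shifts = 1 + 2 + 3 + ... + 1273
= 1274 * 1273 / 2
= 1621802 / 2
= 810901


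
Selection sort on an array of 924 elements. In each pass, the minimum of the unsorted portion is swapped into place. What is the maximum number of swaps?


Selection sort performs one swap per pass:
  Pass 1: find min in positions 0 to 923, swap with position 0
  Pass 2: find min in positions 1 to 923, swap with position 1
  Pass 3: find min in positions 2 to 923, swap with position 2
  Pass 4: find min in positions 3 to 923, swap with position 3
  Pass 5: find min in positions 4 to 923, swap with position 4
  ... (918 more passes)
Total passes (and swaps) = n - 1 = 924 - 1 = 923


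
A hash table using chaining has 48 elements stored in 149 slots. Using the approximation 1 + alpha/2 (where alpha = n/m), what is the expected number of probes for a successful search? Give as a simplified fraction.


Load factor alpha = n/m = 48/149
Expected probes = 1 + alpha/2 = 1 + 48/(2*149)
= 1 + 48/298
= 298/298 + 48/298
= 346/298
Simplify: 173/149


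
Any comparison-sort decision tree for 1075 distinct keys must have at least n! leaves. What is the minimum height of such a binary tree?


A binary decision tree of height h has at most 2^h leaves and needs at least n! of them, so h >= ceil(log2(n!)).
1075! is far too large to multiply out, so use Stirling's series:
  ln(n!) ~ n ln n - n + (1/2) ln(2 pi n) + 1/(12n)  (error below 1/(360 n^3), negligible here)
  ln(1075) = 6.9800759
  n ln n = 1075 * 6.9800759 = 7503.5816
  (1/2) ln(2 pi * 1075) = (1/2) ln(6754.4242) = 4.4090
  1/(12*1075) = 0.0001
  ln(1075!) ~ 7503.5816 - 1075 + 4.4090 + 0.0001 = 6432.9907
Convert to base 2: log2(1075!) = 6432.9907 / ln 2 = 6432.9907 / 0.69314718 = 9280.8438
ceil(9280.8438) = 9281
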